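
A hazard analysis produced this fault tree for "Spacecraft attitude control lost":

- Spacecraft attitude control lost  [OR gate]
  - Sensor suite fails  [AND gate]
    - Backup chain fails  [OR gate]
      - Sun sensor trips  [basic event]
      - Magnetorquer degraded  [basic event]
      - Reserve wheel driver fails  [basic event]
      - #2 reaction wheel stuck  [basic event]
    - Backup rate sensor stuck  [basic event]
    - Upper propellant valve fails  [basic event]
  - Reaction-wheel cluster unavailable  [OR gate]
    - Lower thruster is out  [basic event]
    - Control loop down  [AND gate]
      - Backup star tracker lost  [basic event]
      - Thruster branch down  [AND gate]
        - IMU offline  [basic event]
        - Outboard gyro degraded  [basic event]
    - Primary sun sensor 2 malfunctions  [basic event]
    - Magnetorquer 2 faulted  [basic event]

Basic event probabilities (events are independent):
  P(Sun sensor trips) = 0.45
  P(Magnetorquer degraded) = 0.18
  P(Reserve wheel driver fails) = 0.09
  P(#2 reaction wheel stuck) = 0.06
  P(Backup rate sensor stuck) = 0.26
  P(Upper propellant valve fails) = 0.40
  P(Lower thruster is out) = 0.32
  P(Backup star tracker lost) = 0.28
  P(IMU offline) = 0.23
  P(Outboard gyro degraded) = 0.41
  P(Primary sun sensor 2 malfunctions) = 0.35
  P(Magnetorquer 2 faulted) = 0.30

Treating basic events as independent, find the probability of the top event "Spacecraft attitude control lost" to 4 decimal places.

P(Backup chain fails) [OR] = 1 − (1−0.45) × (1−0.18) × (1−0.09) × (1−0.06) = 0.614215
P(Sensor suite fails) [AND] = 0.614215 × 0.26 × 0.40 = 0.063878
P(Thruster branch down) [AND] = 0.23 × 0.41 = 0.094300
P(Control loop down) [AND] = 0.28 × 0.094300 = 0.026404
P(Reaction-wheel cluster unavailable) [OR] = 1 − (1−0.32) × (1−0.026404) × (1−0.35) × (1−0.30) = 0.698769
P(Spacecraft attitude control lost) [OR] = 1 − (1−0.063878) × (1−0.698769) = 0.718011
Rounded to 4 decimal places: P(Spacecraft attitude control lost) ≈ 0.7180.

0.7180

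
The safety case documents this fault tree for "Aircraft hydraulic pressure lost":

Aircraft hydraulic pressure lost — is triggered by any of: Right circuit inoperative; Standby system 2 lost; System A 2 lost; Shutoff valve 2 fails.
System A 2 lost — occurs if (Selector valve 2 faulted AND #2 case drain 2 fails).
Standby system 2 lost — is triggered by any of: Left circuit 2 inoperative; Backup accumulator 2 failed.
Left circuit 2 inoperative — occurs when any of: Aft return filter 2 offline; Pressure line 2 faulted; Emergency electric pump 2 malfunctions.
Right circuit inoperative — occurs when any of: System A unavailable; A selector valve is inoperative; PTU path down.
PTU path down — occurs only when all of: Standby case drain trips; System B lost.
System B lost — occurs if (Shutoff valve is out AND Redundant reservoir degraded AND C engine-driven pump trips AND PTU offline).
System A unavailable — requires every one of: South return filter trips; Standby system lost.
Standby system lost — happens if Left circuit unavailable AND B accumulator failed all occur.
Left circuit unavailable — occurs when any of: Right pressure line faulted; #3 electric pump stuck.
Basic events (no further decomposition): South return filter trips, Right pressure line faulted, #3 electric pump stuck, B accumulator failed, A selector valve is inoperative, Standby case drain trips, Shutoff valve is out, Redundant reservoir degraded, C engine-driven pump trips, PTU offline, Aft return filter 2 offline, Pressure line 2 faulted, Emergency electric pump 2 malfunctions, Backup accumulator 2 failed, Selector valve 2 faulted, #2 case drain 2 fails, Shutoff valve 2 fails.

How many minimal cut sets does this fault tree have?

Left circuit unavailable [OR]: union of children's cut sets → 2 cut set(s).
Standby system lost [AND]: one cut set from each child combined → 2 × 1 = 2 cut set(s).
System A unavailable [AND]: one cut set from each child combined → 1 × 2 = 2 cut set(s).
System B lost [AND]: one cut set from each child combined → 1 × 1 × 1 × 1 = 1 cut set(s).
PTU path down [AND]: one cut set from each child combined → 1 × 1 = 1 cut set(s).
Right circuit inoperative [OR]: union of children's cut sets → 4 cut set(s).
Left circuit 2 inoperative [OR]: union of children's cut sets → 3 cut set(s).
Standby system 2 lost [OR]: union of children's cut sets → 4 cut set(s).
System A 2 lost [AND]: one cut set from each child combined → 1 × 1 = 1 cut set(s).
Aircraft hydraulic pressure lost [OR]: union of children's cut sets → 10 cut set(s).
Minimal cut sets: {B accumulator failed, Right pressure line faulted, South return filter trips}; {#3 electric pump stuck, B accumulator failed, South return filter trips}; {A selector valve is inoperative}; {C engine-driven pump trips, PTU offline, Redundant reservoir degraded, Shutoff valve is out, Standby case drain trips}; {Aft return filter 2 offline}; {Pressure line 2 faulted}; {Emergency electric pump 2 malfunctions}; {Backup accumulator 2 failed}; {#2 case drain 2 fails, Selector valve 2 faulted}; {Shutoff valve 2 fails}.

10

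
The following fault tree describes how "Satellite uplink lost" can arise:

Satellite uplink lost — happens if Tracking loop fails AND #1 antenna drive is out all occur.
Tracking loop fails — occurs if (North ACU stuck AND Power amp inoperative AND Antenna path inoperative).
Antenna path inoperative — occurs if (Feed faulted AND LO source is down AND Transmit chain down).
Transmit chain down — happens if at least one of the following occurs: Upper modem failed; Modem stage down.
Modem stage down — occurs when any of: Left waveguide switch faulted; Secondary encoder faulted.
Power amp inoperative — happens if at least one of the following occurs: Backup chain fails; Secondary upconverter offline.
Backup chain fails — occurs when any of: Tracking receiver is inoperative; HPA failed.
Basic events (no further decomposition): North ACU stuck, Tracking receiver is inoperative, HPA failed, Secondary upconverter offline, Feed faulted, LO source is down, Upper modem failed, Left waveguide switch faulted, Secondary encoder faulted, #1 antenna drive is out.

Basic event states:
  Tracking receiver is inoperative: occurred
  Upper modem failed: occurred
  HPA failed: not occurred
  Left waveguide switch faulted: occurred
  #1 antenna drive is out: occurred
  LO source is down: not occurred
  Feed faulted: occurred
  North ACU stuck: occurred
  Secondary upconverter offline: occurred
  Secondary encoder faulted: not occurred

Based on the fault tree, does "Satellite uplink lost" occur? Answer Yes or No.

No

Backup chain fails [OR]: Tracking receiver is inoperative=occurs, HPA failed=not → at least one input occurs → occurs.
Power amp inoperative [OR]: Backup chain fails=occurs, Secondary upconverter offline=occurs → at least one input occurs → occurs.
Modem stage down [OR]: Left waveguide switch faulted=occurs, Secondary encoder faulted=not → at least one input occurs → occurs.
Transmit chain down [OR]: Upper modem failed=occurs, Modem stage down=occurs → at least one input occurs → occurs.
Antenna path inoperative [AND]: Feed faulted=occurs, LO source is down=not, Transmit chain down=occurs → not all inputs occur → does not occur.
Tracking loop fails [AND]: North ACU stuck=occurs, Power amp inoperative=occurs, Antenna path inoperative=not → not all inputs occur → does not occur.
Satellite uplink lost [AND]: Tracking loop fails=not, #1 antenna drive is out=occurs → not all inputs occur → does not occur.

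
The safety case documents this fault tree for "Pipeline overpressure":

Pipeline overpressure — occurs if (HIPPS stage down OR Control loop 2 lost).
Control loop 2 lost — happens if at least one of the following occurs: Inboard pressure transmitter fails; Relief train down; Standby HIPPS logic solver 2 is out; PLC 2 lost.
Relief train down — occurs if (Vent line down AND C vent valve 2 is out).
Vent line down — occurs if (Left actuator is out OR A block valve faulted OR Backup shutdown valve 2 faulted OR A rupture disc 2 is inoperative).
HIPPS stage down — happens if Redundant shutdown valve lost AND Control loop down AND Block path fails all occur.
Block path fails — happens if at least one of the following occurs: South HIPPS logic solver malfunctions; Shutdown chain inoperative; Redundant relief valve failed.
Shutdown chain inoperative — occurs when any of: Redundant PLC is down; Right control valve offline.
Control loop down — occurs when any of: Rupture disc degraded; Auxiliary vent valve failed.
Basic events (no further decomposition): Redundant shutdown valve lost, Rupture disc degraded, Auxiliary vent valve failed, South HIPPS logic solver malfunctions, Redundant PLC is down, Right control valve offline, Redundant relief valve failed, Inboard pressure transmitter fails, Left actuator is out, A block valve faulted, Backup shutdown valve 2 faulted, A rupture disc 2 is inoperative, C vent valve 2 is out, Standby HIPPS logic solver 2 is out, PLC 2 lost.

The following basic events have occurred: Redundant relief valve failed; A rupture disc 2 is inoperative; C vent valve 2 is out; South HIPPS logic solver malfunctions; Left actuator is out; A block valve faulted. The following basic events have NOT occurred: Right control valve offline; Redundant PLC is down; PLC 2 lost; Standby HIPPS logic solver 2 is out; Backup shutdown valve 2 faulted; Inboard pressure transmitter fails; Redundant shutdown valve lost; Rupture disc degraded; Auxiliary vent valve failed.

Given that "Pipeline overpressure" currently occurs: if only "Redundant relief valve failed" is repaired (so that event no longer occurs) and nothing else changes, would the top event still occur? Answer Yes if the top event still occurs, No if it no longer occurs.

Yes

Counterfactual: set "Redundant relief valve failed" to not occurred.
Control loop down [OR]: Rupture disc degraded=not, Auxiliary vent valve failed=not → no input occurs → does not occur.
Shutdown chain inoperative [OR]: Redundant PLC is down=not, Right control valve offline=not → no input occurs → does not occur.
Block path fails [OR]: South HIPPS logic solver malfunctions=occurs, Shutdown chain inoperative=not, Redundant relief valve failed=not → at least one input occurs → occurs.
HIPPS stage down [AND]: Redundant shutdown valve lost=not, Control loop down=not, Block path fails=occurs → not all inputs occur → does not occur.
Vent line down [OR]: Left actuator is out=occurs, A block valve faulted=occurs, Backup shutdown valve 2 faulted=not, A rupture disc 2 is inoperative=occurs → at least one input occurs → occurs.
Relief train down [AND]: Vent line down=occurs, C vent valve 2 is out=occurs → all inputs occur → occurs.
Control loop 2 lost [OR]: Inboard pressure transmitter fails=not, Relief train down=occurs, Standby HIPPS logic solver 2 is out=not, PLC 2 lost=not → at least one input occurs → occurs.
Pipeline overpressure [OR]: HIPPS stage down=not, Control loop 2 lost=occurs → at least one input occurs → occurs.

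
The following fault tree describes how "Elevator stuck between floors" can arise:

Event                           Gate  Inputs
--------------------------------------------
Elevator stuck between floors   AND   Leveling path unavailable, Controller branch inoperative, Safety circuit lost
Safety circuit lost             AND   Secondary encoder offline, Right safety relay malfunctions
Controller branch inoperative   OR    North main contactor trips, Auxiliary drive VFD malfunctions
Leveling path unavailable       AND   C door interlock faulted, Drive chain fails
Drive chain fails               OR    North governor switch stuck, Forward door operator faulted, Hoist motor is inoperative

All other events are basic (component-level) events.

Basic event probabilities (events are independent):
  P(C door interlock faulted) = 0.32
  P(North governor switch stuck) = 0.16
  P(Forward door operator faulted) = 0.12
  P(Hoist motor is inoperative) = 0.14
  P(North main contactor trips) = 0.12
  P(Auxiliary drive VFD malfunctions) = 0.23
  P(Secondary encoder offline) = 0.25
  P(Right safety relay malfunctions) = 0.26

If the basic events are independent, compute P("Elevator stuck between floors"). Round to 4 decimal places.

P(Drive chain fails) [OR] = 1 − (1−0.16) × (1−0.12) × (1−0.14) = 0.364288
P(Leveling path unavailable) [AND] = 0.32 × 0.364288 = 0.116572
P(Controller branch inoperative) [OR] = 1 − (1−0.12) × (1−0.23) = 0.322400
P(Safety circuit lost) [AND] = 0.25 × 0.26 = 0.065000
P(Elevator stuck between floors) [AND] = 0.116572 × 0.322400 × 0.065000 = 0.002443
Rounded to 4 decimal places: P(Elevator stuck between floors) ≈ 0.0024.

0.0024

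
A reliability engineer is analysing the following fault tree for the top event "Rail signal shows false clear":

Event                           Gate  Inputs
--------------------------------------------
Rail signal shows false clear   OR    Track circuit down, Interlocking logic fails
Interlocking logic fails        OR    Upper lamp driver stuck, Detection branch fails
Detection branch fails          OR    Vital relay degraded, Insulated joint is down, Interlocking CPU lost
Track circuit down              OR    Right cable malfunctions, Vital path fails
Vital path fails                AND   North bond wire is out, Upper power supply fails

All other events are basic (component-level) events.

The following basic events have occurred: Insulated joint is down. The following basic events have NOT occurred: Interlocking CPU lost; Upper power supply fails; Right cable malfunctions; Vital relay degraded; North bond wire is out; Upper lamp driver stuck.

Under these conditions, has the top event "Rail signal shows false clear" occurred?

Yes

Vital path fails [AND]: North bond wire is out=not, Upper power supply fails=not → not all inputs occur → does not occur.
Track circuit down [OR]: Right cable malfunctions=not, Vital path fails=not → no input occurs → does not occur.
Detection branch fails [OR]: Vital relay degraded=not, Insulated joint is down=occurs, Interlocking CPU lost=not → at least one input occurs → occurs.
Interlocking logic fails [OR]: Upper lamp driver stuck=not, Detection branch fails=occurs → at least one input occurs → occurs.
Rail signal shows false clear [OR]: Track circuit down=not, Interlocking logic fails=occurs → at least one input occurs → occurs.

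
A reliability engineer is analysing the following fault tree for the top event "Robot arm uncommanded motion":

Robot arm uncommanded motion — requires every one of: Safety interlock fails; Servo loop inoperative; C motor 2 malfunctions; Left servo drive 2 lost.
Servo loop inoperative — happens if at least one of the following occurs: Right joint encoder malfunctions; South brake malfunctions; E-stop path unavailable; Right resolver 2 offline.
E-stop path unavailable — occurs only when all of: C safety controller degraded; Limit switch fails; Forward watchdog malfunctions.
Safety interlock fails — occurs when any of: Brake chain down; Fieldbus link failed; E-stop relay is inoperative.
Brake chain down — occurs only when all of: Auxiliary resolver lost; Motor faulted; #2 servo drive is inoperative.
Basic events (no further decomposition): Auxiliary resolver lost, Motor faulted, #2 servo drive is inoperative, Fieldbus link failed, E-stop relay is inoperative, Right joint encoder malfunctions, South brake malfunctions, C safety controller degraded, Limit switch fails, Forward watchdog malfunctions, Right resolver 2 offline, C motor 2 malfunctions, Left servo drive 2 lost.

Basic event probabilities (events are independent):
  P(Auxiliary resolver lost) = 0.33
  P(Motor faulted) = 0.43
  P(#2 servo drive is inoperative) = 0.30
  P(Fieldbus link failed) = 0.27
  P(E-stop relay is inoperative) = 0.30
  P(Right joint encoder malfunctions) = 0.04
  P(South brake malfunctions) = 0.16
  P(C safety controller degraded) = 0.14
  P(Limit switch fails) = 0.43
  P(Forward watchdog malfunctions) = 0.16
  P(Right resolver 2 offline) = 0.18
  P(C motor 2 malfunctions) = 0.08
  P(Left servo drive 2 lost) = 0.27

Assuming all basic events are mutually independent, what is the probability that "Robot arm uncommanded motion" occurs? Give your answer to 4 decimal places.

P(Brake chain down) [AND] = 0.33 × 0.43 × 0.30 = 0.042570
P(Safety interlock fails) [OR] = 1 − (1−0.042570) × (1−0.27) × (1−0.30) = 0.510753
P(E-stop path unavailable) [AND] = 0.14 × 0.43 × 0.16 = 0.009632
P(Servo loop inoperative) [OR] = 1 − (1−0.04) × (1−0.16) × (1−0.009632) × (1−0.18) = 0.345121
P(Robot arm uncommanded motion) [AND] = 0.510753 × 0.345121 × 0.08 × 0.27 = 0.003807
Rounded to 4 decimal places: P(Robot arm uncommanded motion) ≈ 0.0038.

0.0038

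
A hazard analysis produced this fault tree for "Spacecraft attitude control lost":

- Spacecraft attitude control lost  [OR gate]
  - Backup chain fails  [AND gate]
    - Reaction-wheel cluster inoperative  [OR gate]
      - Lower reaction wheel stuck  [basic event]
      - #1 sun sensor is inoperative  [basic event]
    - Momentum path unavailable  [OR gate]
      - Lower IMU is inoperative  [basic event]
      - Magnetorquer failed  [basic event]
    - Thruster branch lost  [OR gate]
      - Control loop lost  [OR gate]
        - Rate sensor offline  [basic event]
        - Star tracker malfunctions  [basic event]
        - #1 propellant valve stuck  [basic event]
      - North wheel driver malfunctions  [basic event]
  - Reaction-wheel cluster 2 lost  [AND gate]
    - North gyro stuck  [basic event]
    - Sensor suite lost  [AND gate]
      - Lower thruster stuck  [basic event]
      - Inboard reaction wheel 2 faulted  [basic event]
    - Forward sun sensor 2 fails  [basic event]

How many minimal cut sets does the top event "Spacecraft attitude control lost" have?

17

Reaction-wheel cluster inoperative [OR]: union of children's cut sets → 2 cut set(s).
Momentum path unavailable [OR]: union of children's cut sets → 2 cut set(s).
Control loop lost [OR]: union of children's cut sets → 3 cut set(s).
Thruster branch lost [OR]: union of children's cut sets → 4 cut set(s).
Backup chain fails [AND]: one cut set from each child combined → 2 × 2 × 4 = 16 cut set(s).
Sensor suite lost [AND]: one cut set from each child combined → 1 × 1 = 1 cut set(s).
Reaction-wheel cluster 2 lost [AND]: one cut set from each child combined → 1 × 1 × 1 = 1 cut set(s).
Spacecraft attitude control lost [OR]: union of children's cut sets → 17 cut set(s).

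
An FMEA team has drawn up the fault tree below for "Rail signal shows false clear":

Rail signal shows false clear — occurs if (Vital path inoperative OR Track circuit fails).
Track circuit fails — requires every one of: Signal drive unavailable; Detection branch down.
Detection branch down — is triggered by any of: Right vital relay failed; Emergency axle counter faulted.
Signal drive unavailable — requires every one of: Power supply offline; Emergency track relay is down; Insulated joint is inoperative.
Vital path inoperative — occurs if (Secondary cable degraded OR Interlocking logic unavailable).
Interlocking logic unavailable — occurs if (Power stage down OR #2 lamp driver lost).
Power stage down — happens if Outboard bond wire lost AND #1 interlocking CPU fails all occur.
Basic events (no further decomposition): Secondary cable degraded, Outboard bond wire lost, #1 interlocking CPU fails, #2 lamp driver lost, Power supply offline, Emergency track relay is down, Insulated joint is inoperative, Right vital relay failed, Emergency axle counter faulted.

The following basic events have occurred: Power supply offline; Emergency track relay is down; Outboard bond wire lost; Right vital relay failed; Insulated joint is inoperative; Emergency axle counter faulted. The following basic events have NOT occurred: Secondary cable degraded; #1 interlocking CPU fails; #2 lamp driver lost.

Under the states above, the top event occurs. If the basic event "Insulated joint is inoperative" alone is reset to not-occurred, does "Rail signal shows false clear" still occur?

No

Counterfactual: set "Insulated joint is inoperative" to not occurred.
Power stage down [AND]: Outboard bond wire lost=occurs, #1 interlocking CPU fails=not → not all inputs occur → does not occur.
Interlocking logic unavailable [OR]: Power stage down=not, #2 lamp driver lost=not → no input occurs → does not occur.
Vital path inoperative [OR]: Secondary cable degraded=not, Interlocking logic unavailable=not → no input occurs → does not occur.
Signal drive unavailable [AND]: Power supply offline=occurs, Emergency track relay is down=occurs, Insulated joint is inoperative=not → not all inputs occur → does not occur.
Detection branch down [OR]: Right vital relay failed=occurs, Emergency axle counter faulted=occurs → at least one input occurs → occurs.
Track circuit fails [AND]: Signal drive unavailable=not, Detection branch down=occurs → not all inputs occur → does not occur.
Rail signal shows false clear [OR]: Vital path inoperative=not, Track circuit fails=not → no input occurs → does not occur.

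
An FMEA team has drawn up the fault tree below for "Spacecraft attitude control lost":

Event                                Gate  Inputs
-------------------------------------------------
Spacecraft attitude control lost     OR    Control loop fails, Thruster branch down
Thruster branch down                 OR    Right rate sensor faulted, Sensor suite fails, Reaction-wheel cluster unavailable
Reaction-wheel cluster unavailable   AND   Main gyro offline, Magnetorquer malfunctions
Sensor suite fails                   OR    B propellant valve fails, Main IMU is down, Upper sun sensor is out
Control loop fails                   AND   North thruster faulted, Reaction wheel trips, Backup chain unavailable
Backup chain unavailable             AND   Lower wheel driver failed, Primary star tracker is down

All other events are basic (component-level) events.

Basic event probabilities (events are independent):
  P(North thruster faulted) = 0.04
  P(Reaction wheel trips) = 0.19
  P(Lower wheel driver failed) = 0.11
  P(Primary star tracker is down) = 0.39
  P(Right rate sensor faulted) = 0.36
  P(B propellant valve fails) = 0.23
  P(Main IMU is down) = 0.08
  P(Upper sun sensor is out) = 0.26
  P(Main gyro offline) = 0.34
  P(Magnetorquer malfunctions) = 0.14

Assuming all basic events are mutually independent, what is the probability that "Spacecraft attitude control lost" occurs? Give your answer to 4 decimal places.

0.6806

P(Backup chain unavailable) [AND] = 0.11 × 0.39 = 0.042900
P(Control loop fails) [AND] = 0.04 × 0.19 × 0.042900 = 0.000326
P(Sensor suite fails) [OR] = 1 − (1−0.23) × (1−0.08) × (1−0.26) = 0.475784
P(Reaction-wheel cluster unavailable) [AND] = 0.34 × 0.14 = 0.047600
P(Thruster branch down) [OR] = 1 − (1−0.36) × (1−0.475784) × (1−0.047600) = 0.680471
P(Spacecraft attitude control lost) [OR] = 1 − (1−0.000326) × (1−0.680471) = 0.680575
Rounded to 4 decimal places: P(Spacecraft attitude control lost) ≈ 0.6806.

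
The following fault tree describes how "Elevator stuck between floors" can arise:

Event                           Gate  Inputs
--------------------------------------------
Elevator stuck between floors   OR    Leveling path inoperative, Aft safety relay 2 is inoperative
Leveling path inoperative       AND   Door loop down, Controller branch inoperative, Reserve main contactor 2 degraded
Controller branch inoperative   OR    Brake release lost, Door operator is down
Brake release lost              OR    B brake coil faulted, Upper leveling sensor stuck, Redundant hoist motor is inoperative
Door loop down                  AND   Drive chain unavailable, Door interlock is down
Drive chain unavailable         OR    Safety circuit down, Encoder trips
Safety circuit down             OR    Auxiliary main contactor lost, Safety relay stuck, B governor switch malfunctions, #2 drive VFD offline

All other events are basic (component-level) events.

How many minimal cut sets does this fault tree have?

21

Safety circuit down [OR]: union of children's cut sets → 4 cut set(s).
Drive chain unavailable [OR]: union of children's cut sets → 5 cut set(s).
Door loop down [AND]: one cut set from each child combined → 5 × 1 = 5 cut set(s).
Brake release lost [OR]: union of children's cut sets → 3 cut set(s).
Controller branch inoperative [OR]: union of children's cut sets → 4 cut set(s).
Leveling path inoperative [AND]: one cut set from each child combined → 5 × 4 × 1 = 20 cut set(s).
Elevator stuck between floors [OR]: union of children's cut sets → 21 cut set(s).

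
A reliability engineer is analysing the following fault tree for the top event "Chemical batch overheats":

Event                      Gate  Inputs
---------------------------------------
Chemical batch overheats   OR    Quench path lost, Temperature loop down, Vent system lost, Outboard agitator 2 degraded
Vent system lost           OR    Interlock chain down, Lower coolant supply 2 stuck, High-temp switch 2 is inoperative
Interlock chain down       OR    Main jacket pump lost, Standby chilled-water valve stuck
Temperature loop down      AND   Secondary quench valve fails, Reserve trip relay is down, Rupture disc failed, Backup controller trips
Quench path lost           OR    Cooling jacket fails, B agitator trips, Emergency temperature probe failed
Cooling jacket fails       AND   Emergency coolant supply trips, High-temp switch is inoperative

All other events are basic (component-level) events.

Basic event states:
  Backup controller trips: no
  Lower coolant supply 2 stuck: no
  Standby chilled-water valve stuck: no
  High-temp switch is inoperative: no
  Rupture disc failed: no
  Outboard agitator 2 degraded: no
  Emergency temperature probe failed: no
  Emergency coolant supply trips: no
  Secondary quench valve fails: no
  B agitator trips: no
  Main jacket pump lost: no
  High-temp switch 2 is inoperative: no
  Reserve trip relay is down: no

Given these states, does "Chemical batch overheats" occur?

Cooling jacket fails [AND]: Emergency coolant supply trips=not, High-temp switch is inoperative=not → not all inputs occur → does not occur.
Quench path lost [OR]: Cooling jacket fails=not, B agitator trips=not, Emergency temperature probe failed=not → no input occurs → does not occur.
Temperature loop down [AND]: Secondary quench valve fails=not, Reserve trip relay is down=not, Rupture disc failed=not, Backup controller trips=not → not all inputs occur → does not occur.
Interlock chain down [OR]: Main jacket pump lost=not, Standby chilled-water valve stuck=not → no input occurs → does not occur.
Vent system lost [OR]: Interlock chain down=not, Lower coolant supply 2 stuck=not, High-temp switch 2 is inoperative=not → no input occurs → does not occur.
Chemical batch overheats [OR]: Quench path lost=not, Temperature loop down=not, Vent system lost=not, Outboard agitator 2 degraded=not → no input occurs → does not occur.

No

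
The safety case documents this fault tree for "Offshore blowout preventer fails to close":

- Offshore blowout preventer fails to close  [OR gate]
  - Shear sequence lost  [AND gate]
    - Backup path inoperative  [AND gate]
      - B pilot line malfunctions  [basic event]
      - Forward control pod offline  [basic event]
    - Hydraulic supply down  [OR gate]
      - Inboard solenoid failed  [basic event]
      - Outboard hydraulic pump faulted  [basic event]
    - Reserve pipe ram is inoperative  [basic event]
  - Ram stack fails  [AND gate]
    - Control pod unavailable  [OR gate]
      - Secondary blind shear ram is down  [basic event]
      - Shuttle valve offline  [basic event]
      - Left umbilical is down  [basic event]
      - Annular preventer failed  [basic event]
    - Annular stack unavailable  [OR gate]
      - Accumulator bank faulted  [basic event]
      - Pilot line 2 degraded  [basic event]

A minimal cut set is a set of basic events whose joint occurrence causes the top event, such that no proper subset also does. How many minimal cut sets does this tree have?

10

Backup path inoperative [AND]: one cut set from each child combined → 1 × 1 = 1 cut set(s).
Hydraulic supply down [OR]: union of children's cut sets → 2 cut set(s).
Shear sequence lost [AND]: one cut set from each child combined → 1 × 2 × 1 = 2 cut set(s).
Control pod unavailable [OR]: union of children's cut sets → 4 cut set(s).
Annular stack unavailable [OR]: union of children's cut sets → 2 cut set(s).
Ram stack fails [AND]: one cut set from each child combined → 4 × 2 = 8 cut set(s).
Offshore blowout preventer fails to close [OR]: union of children's cut sets → 10 cut set(s).
Minimal cut sets: {B pilot line malfunctions, Forward control pod offline, Inboard solenoid failed, Reserve pipe ram is inoperative}; {B pilot line malfunctions, Forward control pod offline, Outboard hydraulic pump faulted, Reserve pipe ram is inoperative}; {Accumulator bank faulted, Secondary blind shear ram is down}; {Pilot line 2 degraded, Secondary blind shear ram is down}; {Accumulator bank faulted, Shuttle valve offline}; {Pilot line 2 degraded, Shuttle valve offline}; {Accumulator bank faulted, Left umbilical is down}; {Left umbilical is down, Pilot line 2 degraded}; {Accumulator bank faulted, Annular preventer failed}; {Annular preventer failed, Pilot line 2 degraded}.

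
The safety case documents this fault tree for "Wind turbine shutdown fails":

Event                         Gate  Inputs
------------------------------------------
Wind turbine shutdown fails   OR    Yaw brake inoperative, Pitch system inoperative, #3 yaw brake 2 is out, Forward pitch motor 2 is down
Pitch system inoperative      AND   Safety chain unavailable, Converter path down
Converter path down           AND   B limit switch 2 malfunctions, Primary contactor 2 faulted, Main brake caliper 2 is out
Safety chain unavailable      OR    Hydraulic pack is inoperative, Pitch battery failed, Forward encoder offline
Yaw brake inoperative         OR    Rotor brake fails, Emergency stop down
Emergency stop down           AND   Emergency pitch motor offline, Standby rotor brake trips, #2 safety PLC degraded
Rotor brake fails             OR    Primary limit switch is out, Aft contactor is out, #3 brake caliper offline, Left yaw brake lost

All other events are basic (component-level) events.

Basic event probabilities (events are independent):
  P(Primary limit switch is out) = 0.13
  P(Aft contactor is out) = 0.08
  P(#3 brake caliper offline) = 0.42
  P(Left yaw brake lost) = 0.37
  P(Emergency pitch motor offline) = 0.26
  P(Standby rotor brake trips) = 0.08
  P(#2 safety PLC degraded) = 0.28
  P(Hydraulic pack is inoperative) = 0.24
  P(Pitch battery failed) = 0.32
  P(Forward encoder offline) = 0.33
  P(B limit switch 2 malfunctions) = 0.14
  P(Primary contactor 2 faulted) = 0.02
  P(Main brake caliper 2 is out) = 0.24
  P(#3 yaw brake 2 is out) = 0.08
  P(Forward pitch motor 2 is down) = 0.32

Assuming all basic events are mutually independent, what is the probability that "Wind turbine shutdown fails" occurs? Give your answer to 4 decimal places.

0.8182

P(Rotor brake fails) [OR] = 1 − (1−0.13) × (1−0.08) × (1−0.42) × (1−0.37) = 0.707534
P(Emergency stop down) [AND] = 0.26 × 0.08 × 0.28 = 0.005824
P(Yaw brake inoperative) [OR] = 1 − (1−0.707534) × (1−0.005824) = 0.709237
P(Safety chain unavailable) [OR] = 1 − (1−0.24) × (1−0.32) × (1−0.33) = 0.653744
P(Converter path down) [AND] = 0.14 × 0.02 × 0.24 = 0.000672
P(Pitch system inoperative) [AND] = 0.653744 × 0.000672 = 0.000439
P(Wind turbine shutdown fails) [OR] = 1 − (1−0.709237) × (1−0.000439) × (1−0.08) × (1−0.32) = 0.818179
Rounded to 4 decimal places: P(Wind turbine shutdown fails) ≈ 0.8182.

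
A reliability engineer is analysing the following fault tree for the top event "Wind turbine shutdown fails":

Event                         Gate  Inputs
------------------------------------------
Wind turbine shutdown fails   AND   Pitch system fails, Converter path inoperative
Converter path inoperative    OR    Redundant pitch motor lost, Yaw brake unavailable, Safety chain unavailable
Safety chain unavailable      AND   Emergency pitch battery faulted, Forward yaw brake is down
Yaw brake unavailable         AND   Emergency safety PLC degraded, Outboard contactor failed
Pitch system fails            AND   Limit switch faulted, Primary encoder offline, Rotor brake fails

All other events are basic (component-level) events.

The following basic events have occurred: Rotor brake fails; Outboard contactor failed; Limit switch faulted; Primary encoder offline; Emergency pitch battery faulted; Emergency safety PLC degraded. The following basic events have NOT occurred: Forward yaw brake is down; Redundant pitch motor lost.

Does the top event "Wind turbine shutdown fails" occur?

Pitch system fails [AND]: Limit switch faulted=occurs, Primary encoder offline=occurs, Rotor brake fails=occurs → all inputs occur → occurs.
Yaw brake unavailable [AND]: Emergency safety PLC degraded=occurs, Outboard contactor failed=occurs → all inputs occur → occurs.
Safety chain unavailable [AND]: Emergency pitch battery faulted=occurs, Forward yaw brake is down=not → not all inputs occur → does not occur.
Converter path inoperative [OR]: Redundant pitch motor lost=not, Yaw brake unavailable=occurs, Safety chain unavailable=not → at least one input occurs → occurs.
Wind turbine shutdown fails [AND]: Pitch system fails=occurs, Converter path inoperative=occurs → all inputs occur → occurs.

Yes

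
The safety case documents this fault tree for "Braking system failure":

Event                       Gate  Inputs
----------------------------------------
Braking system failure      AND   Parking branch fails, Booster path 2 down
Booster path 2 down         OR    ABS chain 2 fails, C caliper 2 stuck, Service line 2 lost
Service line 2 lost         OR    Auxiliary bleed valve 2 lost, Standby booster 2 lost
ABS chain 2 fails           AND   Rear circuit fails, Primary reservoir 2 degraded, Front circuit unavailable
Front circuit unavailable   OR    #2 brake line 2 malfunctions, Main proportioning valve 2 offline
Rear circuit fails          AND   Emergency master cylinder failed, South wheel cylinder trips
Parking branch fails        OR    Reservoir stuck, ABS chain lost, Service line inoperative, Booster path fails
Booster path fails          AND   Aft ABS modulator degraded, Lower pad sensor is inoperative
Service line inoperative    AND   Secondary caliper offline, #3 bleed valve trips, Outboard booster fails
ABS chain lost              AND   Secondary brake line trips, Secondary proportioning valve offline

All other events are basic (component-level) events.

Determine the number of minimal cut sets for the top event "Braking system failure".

ABS chain lost [AND]: one cut set from each child combined → 1 × 1 = 1 cut set(s).
Service line inoperative [AND]: one cut set from each child combined → 1 × 1 × 1 = 1 cut set(s).
Booster path fails [AND]: one cut set from each child combined → 1 × 1 = 1 cut set(s).
Parking branch fails [OR]: union of children's cut sets → 4 cut set(s).
Rear circuit fails [AND]: one cut set from each child combined → 1 × 1 = 1 cut set(s).
Front circuit unavailable [OR]: union of children's cut sets → 2 cut set(s).
ABS chain 2 fails [AND]: one cut set from each child combined → 1 × 1 × 2 = 2 cut set(s).
Service line 2 lost [OR]: union of children's cut sets → 2 cut set(s).
Booster path 2 down [OR]: union of children's cut sets → 5 cut set(s).
Braking system failure [AND]: one cut set from each child combined → 4 × 5 = 20 cut set(s).

20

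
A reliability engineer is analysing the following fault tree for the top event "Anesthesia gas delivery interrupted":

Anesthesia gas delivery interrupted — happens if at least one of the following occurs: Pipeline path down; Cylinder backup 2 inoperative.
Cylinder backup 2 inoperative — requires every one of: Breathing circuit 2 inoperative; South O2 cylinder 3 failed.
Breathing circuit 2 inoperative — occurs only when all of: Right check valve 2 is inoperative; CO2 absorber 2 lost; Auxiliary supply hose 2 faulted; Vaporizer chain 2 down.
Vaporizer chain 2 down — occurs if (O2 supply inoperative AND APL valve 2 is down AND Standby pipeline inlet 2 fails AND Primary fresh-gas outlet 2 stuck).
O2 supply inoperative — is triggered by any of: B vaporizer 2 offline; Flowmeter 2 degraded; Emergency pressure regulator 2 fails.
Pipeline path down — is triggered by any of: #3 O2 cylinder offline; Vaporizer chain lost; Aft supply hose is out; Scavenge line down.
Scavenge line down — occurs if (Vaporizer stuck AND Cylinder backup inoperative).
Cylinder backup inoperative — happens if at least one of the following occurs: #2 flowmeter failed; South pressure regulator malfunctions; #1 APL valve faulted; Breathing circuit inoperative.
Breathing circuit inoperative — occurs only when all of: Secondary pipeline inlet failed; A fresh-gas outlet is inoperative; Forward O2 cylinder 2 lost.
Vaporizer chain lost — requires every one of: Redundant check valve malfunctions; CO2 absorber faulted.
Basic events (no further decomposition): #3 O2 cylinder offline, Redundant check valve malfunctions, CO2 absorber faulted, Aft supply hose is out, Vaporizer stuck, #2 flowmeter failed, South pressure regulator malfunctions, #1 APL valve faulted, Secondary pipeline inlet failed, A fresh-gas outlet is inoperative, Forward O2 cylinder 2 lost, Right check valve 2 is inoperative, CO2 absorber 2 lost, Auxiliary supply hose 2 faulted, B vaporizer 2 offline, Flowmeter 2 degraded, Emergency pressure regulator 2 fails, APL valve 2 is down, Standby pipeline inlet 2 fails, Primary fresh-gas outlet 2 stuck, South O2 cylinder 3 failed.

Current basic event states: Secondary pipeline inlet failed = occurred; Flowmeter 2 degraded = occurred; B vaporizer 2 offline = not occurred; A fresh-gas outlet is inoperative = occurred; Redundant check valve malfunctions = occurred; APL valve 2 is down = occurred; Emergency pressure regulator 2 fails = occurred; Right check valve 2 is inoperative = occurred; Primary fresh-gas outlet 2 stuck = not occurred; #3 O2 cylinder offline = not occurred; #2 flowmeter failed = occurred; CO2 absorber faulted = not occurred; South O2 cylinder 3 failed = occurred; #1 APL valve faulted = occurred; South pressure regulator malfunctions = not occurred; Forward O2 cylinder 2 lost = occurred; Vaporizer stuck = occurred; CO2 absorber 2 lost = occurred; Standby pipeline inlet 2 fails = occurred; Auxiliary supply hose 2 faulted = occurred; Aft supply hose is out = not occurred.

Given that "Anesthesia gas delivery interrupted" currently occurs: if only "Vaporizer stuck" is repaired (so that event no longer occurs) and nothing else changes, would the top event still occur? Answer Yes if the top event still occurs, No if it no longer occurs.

Counterfactual: set "Vaporizer stuck" to not occurred.
Vaporizer chain lost [AND]: Redundant check valve malfunctions=occurs, CO2 absorber faulted=not → not all inputs occur → does not occur.
Breathing circuit inoperative [AND]: Secondary pipeline inlet failed=occurs, A fresh-gas outlet is inoperative=occurs, Forward O2 cylinder 2 lost=occurs → all inputs occur → occurs.
Cylinder backup inoperative [OR]: #2 flowmeter failed=occurs, South pressure regulator malfunctions=not, #1 APL valve faulted=occurs, Breathing circuit inoperative=occurs → at least one input occurs → occurs.
Scavenge line down [AND]: Vaporizer stuck=not, Cylinder backup inoperative=occurs → not all inputs occur → does not occur.
Pipeline path down [OR]: #3 O2 cylinder offline=not, Vaporizer chain lost=not, Aft supply hose is out=not, Scavenge line down=not → no input occurs → does not occur.
O2 supply inoperative [OR]: B vaporizer 2 offline=not, Flowmeter 2 degraded=occurs, Emergency pressure regulator 2 fails=occurs → at least one input occurs → occurs.
Vaporizer chain 2 down [AND]: O2 supply inoperative=occurs, APL valve 2 is down=occurs, Standby pipeline inlet 2 fails=occurs, Primary fresh-gas outlet 2 stuck=not → not all inputs occur → does not occur.
Breathing circuit 2 inoperative [AND]: Right check valve 2 is inoperative=occurs, CO2 absorber 2 lost=occurs, Auxiliary supply hose 2 faulted=occurs, Vaporizer chain 2 down=not → not all inputs occur → does not occur.
Cylinder backup 2 inoperative [AND]: Breathing circuit 2 inoperative=not, South O2 cylinder 3 failed=occurs → not all inputs occur → does not occur.
Anesthesia gas delivery interrupted [OR]: Pipeline path down=not, Cylinder backup 2 inoperative=not → no input occurs → does not occur.

No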